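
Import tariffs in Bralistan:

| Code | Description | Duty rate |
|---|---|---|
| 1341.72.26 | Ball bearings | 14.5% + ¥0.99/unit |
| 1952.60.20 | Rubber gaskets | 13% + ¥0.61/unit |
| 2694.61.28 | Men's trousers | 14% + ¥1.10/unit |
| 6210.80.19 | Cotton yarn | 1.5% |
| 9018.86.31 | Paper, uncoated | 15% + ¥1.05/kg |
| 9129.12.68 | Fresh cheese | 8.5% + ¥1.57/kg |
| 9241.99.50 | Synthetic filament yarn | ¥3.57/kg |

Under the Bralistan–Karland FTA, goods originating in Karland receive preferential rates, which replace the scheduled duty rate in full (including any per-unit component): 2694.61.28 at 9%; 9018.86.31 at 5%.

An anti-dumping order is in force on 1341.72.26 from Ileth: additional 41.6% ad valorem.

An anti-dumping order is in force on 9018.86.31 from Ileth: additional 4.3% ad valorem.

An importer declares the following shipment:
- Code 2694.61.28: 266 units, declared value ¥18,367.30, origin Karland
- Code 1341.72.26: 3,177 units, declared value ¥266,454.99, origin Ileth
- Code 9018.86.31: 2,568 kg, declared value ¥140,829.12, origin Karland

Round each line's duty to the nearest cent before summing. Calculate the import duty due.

Line 1 (2694.61.28, Karland, 266 units, ¥18,367.30):
Base rate for 2694.61.28 is 14% + ¥1.10/unit.
Origin Karland qualifies under the Bralistan–Karland agreement and 2694.61.28 is covered: preferential rate 9% applies instead.
Duty = ¥18,367.30 × 9% = ¥1,653.06.
Line 2 (1341.72.26, Ileth, 3,177 units, ¥266,454.99):
Base rate for 1341.72.26 is 14.5% + ¥0.99/unit.
Additional duty on 1341.72.26 from Ileth: +41.6%. Applied ad valorem rate: 14.5% + 41.6% = 56.1%.
Duty = ¥266,454.99 × 56.1% + 3,177 × ¥0.99 = ¥152,626.48.
Line 3 (9018.86.31, Karland, 2,568 kg, ¥140,829.12):
Base rate for 9018.86.31 is 15% + ¥1.05/kg.
Origin Karland qualifies under the Bralistan–Karland agreement and 9018.86.31 is covered: preferential rate 5% applies instead.
The additional-duty order on 9018.86.31 targets Ileth, not Karland; it does not apply.
Duty = ¥140,829.12 × 5% = ¥7,041.46.
Total = ¥1,653.06 + ¥152,626.48 + ¥7,041.46 = ¥161,321.00.

¥161,321.00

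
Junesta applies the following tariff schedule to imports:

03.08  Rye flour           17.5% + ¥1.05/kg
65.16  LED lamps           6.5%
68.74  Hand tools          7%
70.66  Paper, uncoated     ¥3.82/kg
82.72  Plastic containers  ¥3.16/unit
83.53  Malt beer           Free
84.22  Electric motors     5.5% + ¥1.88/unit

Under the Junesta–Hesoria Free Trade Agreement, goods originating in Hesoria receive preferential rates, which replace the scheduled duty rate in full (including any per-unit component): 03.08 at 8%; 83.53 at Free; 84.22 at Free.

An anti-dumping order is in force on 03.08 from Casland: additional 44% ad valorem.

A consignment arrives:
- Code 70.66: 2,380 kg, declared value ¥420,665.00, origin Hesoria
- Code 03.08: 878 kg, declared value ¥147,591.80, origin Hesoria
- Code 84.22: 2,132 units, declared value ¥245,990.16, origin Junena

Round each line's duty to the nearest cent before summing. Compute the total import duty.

¥38,436.56

Line 1 (70.66, Hesoria, 2,380 kg, ¥420,665.00):
Base rate for 70.66 is ¥3.82/kg.
Origin Hesoria is the FTA partner but 70.66 is not on the preference list; base rate stands.
Duty = 2,380 × ¥3.82 = ¥9,091.60.
Line 2 (03.08, Hesoria, 878 kg, ¥147,591.80):
Base rate for 03.08 is 17.5% + ¥1.05/kg.
Origin Hesoria qualifies under the Junesta–Hesoria agreement and 03.08 is covered: preferential rate 8% applies instead.
The additional-duty order on 03.08 targets Casland, not Hesoria; it does not apply.
Duty = ¥147,591.80 × 8% = ¥11,807.34.
Line 3 (84.22, Junena, 2,132 units, ¥245,990.16):
Base rate for 84.22 is 5.5% + ¥1.88/unit.
84.22 has an FTA preferential rate, but origin Junena is not Hesoria; base rate stands.
Duty = ¥245,990.16 × 5.5% + 2,132 × ¥1.88 = ¥17,537.62.
Total = ¥9,091.60 + ¥11,807.34 + ¥17,537.62 = ¥38,436.56.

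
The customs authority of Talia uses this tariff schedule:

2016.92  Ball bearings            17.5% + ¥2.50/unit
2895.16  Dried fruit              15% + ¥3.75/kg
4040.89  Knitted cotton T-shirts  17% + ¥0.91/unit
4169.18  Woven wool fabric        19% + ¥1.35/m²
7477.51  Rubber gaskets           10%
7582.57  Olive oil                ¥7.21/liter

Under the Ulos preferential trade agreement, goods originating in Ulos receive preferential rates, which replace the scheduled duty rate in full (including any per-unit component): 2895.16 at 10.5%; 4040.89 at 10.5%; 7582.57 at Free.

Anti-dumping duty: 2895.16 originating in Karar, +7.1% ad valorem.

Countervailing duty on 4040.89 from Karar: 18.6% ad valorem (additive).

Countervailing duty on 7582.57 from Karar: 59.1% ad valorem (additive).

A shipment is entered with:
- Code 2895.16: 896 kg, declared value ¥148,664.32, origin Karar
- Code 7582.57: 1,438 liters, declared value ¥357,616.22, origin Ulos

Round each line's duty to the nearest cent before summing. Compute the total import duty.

Line 1 (2895.16, Karar, 896 kg, ¥148,664.32):
Base rate for 2895.16 is 15% + ¥3.75/kg.
2895.16 has an FTA preferential rate, but origin Karar is not Ulos; base rate stands.
Additional duty on 2895.16 from Karar: +7.1%. Applied ad valorem rate: 15% + 7.1% = 22.1%.
Duty = ¥148,664.32 × 22.1% + 896 × ¥3.75 = ¥36,214.81.
Line 2 (7582.57, Ulos, 1,438 liters, ¥357,616.22):
Base rate for 7582.57 is ¥7.21/liter.
Origin Ulos qualifies under the Talia–Ulos agreement and 7582.57 is covered: preferential rate Free applies instead.
The additional-duty order on 7582.57 targets Karar, not Ulos; it does not apply.
Duty = ¥357,616.22 × 0% = ¥0.00.
Total = ¥36,214.81 + ¥0.00 = ¥36,214.81.

¥36,214.81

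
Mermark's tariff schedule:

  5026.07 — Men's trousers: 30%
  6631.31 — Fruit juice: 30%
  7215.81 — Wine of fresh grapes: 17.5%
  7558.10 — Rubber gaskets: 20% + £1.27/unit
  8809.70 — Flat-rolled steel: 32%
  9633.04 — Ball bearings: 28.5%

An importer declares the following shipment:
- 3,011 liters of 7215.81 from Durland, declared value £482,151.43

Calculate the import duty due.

Line 1 (7215.81, Durland, 3,011 liters, £482,151.43):
Base rate for 7215.81 is 17.5%.
Duty = £482,151.43 × 17.5% = £84,376.50.

£84,376.50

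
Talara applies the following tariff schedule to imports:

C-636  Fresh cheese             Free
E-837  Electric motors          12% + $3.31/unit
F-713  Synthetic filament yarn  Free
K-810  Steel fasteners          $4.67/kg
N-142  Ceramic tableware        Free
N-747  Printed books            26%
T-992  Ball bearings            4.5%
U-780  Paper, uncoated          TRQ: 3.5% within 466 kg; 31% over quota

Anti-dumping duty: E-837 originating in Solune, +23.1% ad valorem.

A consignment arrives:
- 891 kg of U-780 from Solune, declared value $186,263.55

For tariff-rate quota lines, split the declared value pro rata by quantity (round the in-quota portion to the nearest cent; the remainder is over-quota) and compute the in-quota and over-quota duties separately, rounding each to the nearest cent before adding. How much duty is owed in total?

$30,951.95

Line 1 (U-780, Solune, 891 kg, $186,263.55):
Code U-780 is under a tariff-rate quota (threshold 466 kg). In-quota: 466 kg at 3.5%; over-quota: 425 kg at 31%.
Pro-rata value split: in-quota = $186,263.55 × 466/891 = $97,417.30; over-quota = $186,263.55 − $97,417.30 = $88,846.25.
In-quota duty = $97,417.30 × 3.5% = $3,409.61. Over-quota duty = $88,846.25 × 31% = $27,542.34.
Line duty = $3,409.61 + $27,542.34 = $30,951.95.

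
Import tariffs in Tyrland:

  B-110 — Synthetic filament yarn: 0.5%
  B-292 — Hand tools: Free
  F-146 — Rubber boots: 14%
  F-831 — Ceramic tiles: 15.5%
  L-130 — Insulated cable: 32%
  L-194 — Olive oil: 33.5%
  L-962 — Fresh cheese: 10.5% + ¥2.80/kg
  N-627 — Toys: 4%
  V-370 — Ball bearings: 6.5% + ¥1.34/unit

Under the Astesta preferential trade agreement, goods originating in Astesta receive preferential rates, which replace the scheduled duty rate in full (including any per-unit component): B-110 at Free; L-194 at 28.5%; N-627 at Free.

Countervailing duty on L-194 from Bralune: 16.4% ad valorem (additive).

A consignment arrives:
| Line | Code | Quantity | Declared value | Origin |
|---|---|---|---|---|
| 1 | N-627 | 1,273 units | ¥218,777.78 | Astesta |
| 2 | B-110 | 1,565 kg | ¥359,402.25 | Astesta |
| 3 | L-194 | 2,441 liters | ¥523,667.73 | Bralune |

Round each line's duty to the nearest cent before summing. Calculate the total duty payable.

Line 1 (N-627, Astesta, 1,273 units, ¥218,777.78):
Base rate for N-627 is 4%.
Origin Astesta qualifies under the Tyrland–Astesta agreement and N-627 is covered: preferential rate Free applies instead.
Duty = ¥218,777.78 × 0% = ¥0.00.
Line 2 (B-110, Astesta, 1,565 kg, ¥359,402.25):
Base rate for B-110 is 0.5%.
Origin Astesta qualifies under the Tyrland–Astesta agreement and B-110 is covered: preferential rate Free applies instead.
Duty = ¥359,402.25 × 0% = ¥0.00.
Line 3 (L-194, Bralune, 2,441 liters, ¥523,667.73):
Base rate for L-194 is 33.5%.
L-194 has an FTA preferential rate, but origin Bralune is not Astesta; base rate stands.
Additional duty on L-194 from Bralune: +16.4%. Applied ad valorem rate: 33.5% + 16.4% = 49.9%.
Duty = ¥523,667.73 × 49.9% = ¥261,310.20.
Total = ¥0.00 + ¥0.00 + ¥261,310.20 = ¥261,310.20.

¥261,310.20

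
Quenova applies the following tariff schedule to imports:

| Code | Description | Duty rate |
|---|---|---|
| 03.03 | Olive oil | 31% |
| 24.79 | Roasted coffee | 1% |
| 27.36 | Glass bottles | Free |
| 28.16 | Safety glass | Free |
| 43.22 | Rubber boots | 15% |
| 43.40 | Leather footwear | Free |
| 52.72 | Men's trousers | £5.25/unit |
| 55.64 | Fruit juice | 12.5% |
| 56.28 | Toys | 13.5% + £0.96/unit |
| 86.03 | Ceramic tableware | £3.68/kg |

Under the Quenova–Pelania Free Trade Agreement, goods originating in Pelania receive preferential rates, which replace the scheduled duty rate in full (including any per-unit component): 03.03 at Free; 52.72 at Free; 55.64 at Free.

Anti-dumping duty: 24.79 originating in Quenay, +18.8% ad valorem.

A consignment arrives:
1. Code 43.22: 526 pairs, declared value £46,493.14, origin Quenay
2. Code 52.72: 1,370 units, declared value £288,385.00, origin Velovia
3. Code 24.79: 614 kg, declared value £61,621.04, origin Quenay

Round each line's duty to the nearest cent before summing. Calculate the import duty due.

Line 1 (43.22, Quenay, 526 pairs, £46,493.14):
Base rate for 43.22 is 15%.
Duty = £46,493.14 × 15% = £6,973.97.
Line 2 (52.72, Velovia, 1,370 units, £288,385.00):
Base rate for 52.72 is £5.25/unit.
52.72 has an FTA preferential rate, but origin Velovia is not Pelania; base rate stands.
Duty = 1,370 × £5.25 = £7,192.50.
Line 3 (24.79, Quenay, 614 kg, £61,621.04):
Base rate for 24.79 is 1%.
Additional duty on 24.79 from Quenay: +18.8%. Applied ad valorem rate: 1% + 18.8% = 19.8%.
Duty = £61,621.04 × 19.8% = £12,200.97.
Total = £6,973.97 + £7,192.50 + £12,200.97 = £26,367.44.

£26,367.44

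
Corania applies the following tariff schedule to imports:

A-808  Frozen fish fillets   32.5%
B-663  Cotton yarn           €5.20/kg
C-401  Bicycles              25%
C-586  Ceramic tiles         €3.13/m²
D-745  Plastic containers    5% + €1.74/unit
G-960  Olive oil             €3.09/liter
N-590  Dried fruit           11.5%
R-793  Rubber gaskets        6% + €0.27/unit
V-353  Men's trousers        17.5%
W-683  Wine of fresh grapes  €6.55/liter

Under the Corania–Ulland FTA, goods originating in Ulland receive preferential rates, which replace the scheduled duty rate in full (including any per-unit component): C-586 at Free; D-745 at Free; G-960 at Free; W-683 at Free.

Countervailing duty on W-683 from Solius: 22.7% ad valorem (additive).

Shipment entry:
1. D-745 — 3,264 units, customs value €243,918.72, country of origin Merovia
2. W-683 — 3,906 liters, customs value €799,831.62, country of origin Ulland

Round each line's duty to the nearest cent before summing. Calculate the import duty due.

Line 1 (D-745, Merovia, 3,264 units, €243,918.72):
Base rate for D-745 is 5% + €1.74/unit.
D-745 has an FTA preferential rate, but origin Merovia is not Ulland; base rate stands.
Duty = €243,918.72 × 5% + 3,264 × €1.74 = €17,875.30.
Line 2 (W-683, Ulland, 3,906 liters, €799,831.62):
Base rate for W-683 is €6.55/liter.
Origin Ulland qualifies under the Corania–Ulland agreement and W-683 is covered: preferential rate Free applies instead.
The additional-duty order on W-683 targets Solius, not Ulland; it does not apply.
Duty = €799,831.62 × 0% = €0.00.
Total = €17,875.30 + €0.00 = €17,875.30.

€17,875.30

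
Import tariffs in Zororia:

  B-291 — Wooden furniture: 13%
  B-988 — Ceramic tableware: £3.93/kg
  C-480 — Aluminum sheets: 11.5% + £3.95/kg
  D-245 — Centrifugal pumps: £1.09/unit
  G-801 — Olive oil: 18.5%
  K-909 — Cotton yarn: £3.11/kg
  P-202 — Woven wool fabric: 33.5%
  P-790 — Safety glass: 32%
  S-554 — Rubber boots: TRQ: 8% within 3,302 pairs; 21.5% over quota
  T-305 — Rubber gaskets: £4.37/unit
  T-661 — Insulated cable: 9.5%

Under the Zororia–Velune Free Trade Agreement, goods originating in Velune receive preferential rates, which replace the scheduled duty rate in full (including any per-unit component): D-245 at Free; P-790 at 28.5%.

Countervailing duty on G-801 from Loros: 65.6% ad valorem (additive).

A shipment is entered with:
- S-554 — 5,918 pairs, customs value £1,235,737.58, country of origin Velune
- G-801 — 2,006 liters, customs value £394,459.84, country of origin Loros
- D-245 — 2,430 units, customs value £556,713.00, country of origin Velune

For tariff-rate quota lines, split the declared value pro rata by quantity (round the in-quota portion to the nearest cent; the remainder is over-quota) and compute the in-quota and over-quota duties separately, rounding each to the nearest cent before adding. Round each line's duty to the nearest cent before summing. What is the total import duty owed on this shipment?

Line 1 (S-554, Velune, 5,918 pairs, £1,235,737.58):
Code S-554 is under a tariff-rate quota (threshold 3,302 pairs). In-quota: 3,302 pairs at 8%; over-quota: 2,616 pairs at 21.5%.
Pro-rata value split: in-quota = £1,235,737.58 × 3,302/5,918 = £689,490.62; over-quota = £1,235,737.58 − £689,490.62 = £546,246.96.
In-quota duty = £689,490.62 × 8% = £55,159.25. Over-quota duty = £546,246.96 × 21.5% = £117,443.10.
Line duty = £55,159.25 + £117,443.10 = £172,602.35.
Line 2 (G-801, Loros, 2,006 liters, £394,459.84):
Base rate for G-801 is 18.5%.
Additional duty on G-801 from Loros: +65.6%. Applied ad valorem rate: 18.5% + 65.6% = 84.1%.
Duty = £394,459.84 × 84.1% = £331,740.73.
Line 3 (D-245, Velune, 2,430 units, £556,713.00):
Base rate for D-245 is £1.09/unit.
Origin Velune qualifies under the Zororia–Velune agreement and D-245 is covered: preferential rate Free applies instead.
Duty = £556,713.00 × 0% = £0.00.
Total = £172,602.35 + £331,740.73 + £0.00 = £504,343.08.

£504,343.08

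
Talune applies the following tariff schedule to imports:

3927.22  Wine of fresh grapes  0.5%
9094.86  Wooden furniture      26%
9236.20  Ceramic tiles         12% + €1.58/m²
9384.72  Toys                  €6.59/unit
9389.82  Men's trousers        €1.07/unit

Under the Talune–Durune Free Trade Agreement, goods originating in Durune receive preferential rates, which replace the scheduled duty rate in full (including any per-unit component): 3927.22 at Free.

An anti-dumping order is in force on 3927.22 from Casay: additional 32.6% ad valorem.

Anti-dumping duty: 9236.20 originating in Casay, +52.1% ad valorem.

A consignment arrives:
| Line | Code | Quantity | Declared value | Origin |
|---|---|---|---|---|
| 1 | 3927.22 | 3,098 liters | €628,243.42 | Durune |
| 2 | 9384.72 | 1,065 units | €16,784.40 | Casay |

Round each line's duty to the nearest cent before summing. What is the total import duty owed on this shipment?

€7,018.35

Line 1 (3927.22, Durune, 3,098 liters, €628,243.42):
Base rate for 3927.22 is 0.5%.
Origin Durune qualifies under the Talune–Durune agreement and 3927.22 is covered: preferential rate Free applies instead.
The additional-duty order on 3927.22 targets Casay, not Durune; it does not apply.
Duty = €628,243.42 × 0% = €0.00.
Line 2 (9384.72, Casay, 1,065 units, €16,784.40):
Base rate for 9384.72 is €6.59/unit.
Duty = 1,065 × €6.59 = €7,018.35.
Total = €0.00 + €7,018.35 = €7,018.35.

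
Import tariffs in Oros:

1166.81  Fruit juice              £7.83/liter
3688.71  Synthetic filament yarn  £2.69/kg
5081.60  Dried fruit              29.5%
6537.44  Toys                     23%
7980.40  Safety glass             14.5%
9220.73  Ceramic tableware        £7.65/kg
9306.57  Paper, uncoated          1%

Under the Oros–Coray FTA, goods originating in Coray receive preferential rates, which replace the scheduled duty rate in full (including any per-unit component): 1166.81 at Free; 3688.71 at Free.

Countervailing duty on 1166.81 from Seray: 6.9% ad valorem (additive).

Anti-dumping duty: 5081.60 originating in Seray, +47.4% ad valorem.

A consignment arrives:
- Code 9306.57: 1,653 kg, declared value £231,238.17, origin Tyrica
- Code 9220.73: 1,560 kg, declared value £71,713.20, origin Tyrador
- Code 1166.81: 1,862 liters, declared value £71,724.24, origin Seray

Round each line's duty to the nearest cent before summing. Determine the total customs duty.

Line 1 (9306.57, Tyrica, 1,653 kg, £231,238.17):
Base rate for 9306.57 is 1%.
Duty = £231,238.17 × 1% = £2,312.38.
Line 2 (9220.73, Tyrador, 1,560 kg, £71,713.20):
Base rate for 9220.73 is £7.65/kg.
Duty = 1,560 × £7.65 = £11,934.00.
Line 3 (1166.81, Seray, 1,862 liters, £71,724.24):
Base rate for 1166.81 is £7.83/liter.
1166.81 has an FTA preferential rate, but origin Seray is not Coray; base rate stands.
Additional duty on 1166.81 from Seray: +6.9% ad valorem. Applied ad valorem rate = 6.9%.
Duty = £71,724.24 × 6.9% + 1,862 × £7.83 = £19,528.43.
Total = £2,312.38 + £11,934.00 + £19,528.43 = £33,774.81.

£33,774.81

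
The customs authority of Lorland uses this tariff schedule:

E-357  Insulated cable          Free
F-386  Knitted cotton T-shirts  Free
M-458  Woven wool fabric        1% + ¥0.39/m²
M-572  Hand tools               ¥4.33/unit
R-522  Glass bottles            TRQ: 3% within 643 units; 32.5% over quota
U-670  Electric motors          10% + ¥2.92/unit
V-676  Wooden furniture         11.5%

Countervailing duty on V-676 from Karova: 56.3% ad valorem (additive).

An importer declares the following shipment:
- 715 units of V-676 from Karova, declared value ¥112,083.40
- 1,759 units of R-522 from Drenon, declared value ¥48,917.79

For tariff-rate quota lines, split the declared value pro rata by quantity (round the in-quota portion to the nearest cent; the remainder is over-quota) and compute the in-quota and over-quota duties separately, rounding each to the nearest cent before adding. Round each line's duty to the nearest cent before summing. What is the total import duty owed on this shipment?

Line 1 (V-676, Karova, 715 units, ¥112,083.40):
Base rate for V-676 is 11.5%.
Additional duty on V-676 from Karova: +56.3%. Applied ad valorem rate: 11.5% + 56.3% = 67.8%.
Duty = ¥112,083.40 × 67.8% = ¥75,992.55.
Line 2 (R-522, Drenon, 1,759 units, ¥48,917.79):
Code R-522 is under a tariff-rate quota (threshold 643 units). In-quota: 643 units at 3%; over-quota: 1,116 units at 32.5%.
Pro-rata value split: in-quota = ¥48,917.79 × 643/1,759 = ¥17,881.83; over-quota = ¥48,917.79 − ¥17,881.83 = ¥31,035.96.
In-quota duty = ¥17,881.83 × 3% = ¥536.45. Over-quota duty = ¥31,035.96 × 32.5% = ¥10,086.69.
Line duty = ¥536.45 + ¥10,086.69 = ¥10,623.14.
Total = ¥75,992.55 + ¥10,623.14 = ¥86,615.69.

¥86,615.69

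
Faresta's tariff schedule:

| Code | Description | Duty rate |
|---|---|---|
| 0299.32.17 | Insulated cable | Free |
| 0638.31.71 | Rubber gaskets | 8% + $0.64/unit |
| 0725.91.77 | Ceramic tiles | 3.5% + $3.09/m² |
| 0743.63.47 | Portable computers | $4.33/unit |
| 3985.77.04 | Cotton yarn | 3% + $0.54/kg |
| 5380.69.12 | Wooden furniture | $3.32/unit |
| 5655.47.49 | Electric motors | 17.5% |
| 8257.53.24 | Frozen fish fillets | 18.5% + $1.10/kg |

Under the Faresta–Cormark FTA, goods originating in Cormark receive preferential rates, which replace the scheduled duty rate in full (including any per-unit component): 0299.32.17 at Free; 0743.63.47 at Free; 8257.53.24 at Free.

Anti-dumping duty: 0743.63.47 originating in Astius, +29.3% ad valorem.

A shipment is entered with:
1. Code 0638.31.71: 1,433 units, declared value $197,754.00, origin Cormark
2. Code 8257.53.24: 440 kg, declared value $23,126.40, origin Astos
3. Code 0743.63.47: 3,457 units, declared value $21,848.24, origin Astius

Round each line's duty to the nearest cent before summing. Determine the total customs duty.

$42,870.16

Line 1 (0638.31.71, Cormark, 1,433 units, $197,754.00):
Base rate for 0638.31.71 is 8% + $0.64/unit.
Origin Cormark is the FTA partner but 0638.31.71 is not on the preference list; base rate stands.
Duty = $197,754.00 × 8% + 1,433 × $0.64 = $16,737.44.
Line 2 (8257.53.24, Astos, 440 kg, $23,126.40):
Base rate for 8257.53.24 is 18.5% + $1.10/kg.
8257.53.24 has an FTA preferential rate, but origin Astos is not Cormark; base rate stands.
Duty = $23,126.40 × 18.5% + 440 × $1.10 = $4,762.38.
Line 3 (0743.63.47, Astius, 3,457 units, $21,848.24):
Base rate for 0743.63.47 is $4.33/unit.
0743.63.47 has an FTA preferential rate, but origin Astius is not Cormark; base rate stands.
Additional duty on 0743.63.47 from Astius: +29.3% ad valorem. Applied ad valorem rate = 29.3%.
Duty = $21,848.24 × 29.3% + 3,457 × $4.33 = $21,370.34.
Total = $16,737.44 + $4,762.38 + $21,370.34 = $42,870.16.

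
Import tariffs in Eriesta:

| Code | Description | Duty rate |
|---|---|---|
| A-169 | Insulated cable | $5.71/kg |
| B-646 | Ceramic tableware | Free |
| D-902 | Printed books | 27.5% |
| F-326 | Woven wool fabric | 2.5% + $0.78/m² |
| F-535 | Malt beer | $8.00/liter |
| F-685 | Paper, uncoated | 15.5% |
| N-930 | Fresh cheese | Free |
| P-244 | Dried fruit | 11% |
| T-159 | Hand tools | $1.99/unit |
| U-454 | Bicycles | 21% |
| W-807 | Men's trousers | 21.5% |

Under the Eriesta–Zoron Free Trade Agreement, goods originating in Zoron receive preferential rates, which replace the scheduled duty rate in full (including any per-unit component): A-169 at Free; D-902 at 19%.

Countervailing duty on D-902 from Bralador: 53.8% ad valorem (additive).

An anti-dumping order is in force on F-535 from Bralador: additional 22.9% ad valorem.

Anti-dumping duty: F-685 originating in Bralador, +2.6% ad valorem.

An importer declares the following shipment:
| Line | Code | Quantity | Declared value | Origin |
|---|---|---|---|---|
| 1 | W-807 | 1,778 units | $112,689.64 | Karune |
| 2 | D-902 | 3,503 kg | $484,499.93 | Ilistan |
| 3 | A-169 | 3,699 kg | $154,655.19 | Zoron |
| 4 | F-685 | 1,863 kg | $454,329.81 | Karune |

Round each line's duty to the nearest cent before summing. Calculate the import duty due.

$227,886.87

Line 1 (W-807, Karune, 1,778 units, $112,689.64):
Base rate for W-807 is 21.5%.
Duty = $112,689.64 × 21.5% = $24,228.27.
Line 2 (D-902, Ilistan, 3,503 kg, $484,499.93):
Base rate for D-902 is 27.5%.
D-902 has an FTA preferential rate, but origin Ilistan is not Zoron; base rate stands.
The additional-duty order on D-902 targets Bralador, not Ilistan; it does not apply.
Duty = $484,499.93 × 27.5% = $133,237.48.
Line 3 (A-169, Zoron, 3,699 kg, $154,655.19):
Base rate for A-169 is $5.71/kg.
Origin Zoron qualifies under the Eriesta–Zoron agreement and A-169 is covered: preferential rate Free applies instead.
Duty = $154,655.19 × 0% = $0.00.
Line 4 (F-685, Karune, 1,863 kg, $454,329.81):
Base rate for F-685 is 15.5%.
The additional-duty order on F-685 targets Bralador, not Karune; it does not apply.
Duty = $454,329.81 × 15.5% = $70,421.12.
Total = $24,228.27 + $133,237.48 + $0.00 + $70,421.12 = $227,886.87.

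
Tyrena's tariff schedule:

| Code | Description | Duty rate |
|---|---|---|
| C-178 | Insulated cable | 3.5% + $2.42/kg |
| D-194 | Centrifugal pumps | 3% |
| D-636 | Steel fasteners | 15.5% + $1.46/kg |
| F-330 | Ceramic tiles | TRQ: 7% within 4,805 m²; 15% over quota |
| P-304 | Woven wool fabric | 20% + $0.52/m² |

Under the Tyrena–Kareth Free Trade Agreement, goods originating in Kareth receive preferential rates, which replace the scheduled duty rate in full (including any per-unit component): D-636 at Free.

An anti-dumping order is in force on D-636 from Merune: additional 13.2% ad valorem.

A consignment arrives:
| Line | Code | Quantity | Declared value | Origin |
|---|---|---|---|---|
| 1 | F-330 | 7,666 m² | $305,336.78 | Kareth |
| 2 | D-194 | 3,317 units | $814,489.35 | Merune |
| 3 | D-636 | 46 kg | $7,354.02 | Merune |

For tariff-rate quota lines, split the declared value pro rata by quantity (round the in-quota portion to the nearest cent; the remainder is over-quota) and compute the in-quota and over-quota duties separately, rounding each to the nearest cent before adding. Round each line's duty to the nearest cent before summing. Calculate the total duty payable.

Line 1 (F-330, Kareth, 7,666 m², $305,336.78):
Code F-330 is under a tariff-rate quota (threshold 4,805 m²). In-quota: 4,805 m² at 7%; over-quota: 2,861 m² at 15%.
Pro-rata value split: in-quota = $305,336.78 × 4,805/7,666 = $191,383.15; over-quota = $305,336.78 − $191,383.15 = $113,953.63.
In-quota duty = $191,383.15 × 7% = $13,396.82. Over-quota duty = $113,953.63 × 15% = $17,093.04.
Line duty = $13,396.82 + $17,093.04 = $30,489.86.
Line 2 (D-194, Merune, 3,317 units, $814,489.35):
Base rate for D-194 is 3%.
Duty = $814,489.35 × 3% = $24,434.68.
Line 3 (D-636, Merune, 46 kg, $7,354.02):
Base rate for D-636 is 15.5% + $1.46/kg.
D-636 has an FTA preferential rate, but origin Merune is not Kareth; base rate stands.
Additional duty on D-636 from Merune: +13.2%. Applied ad valorem rate: 15.5% + 13.2% = 28.7%.
Duty = $7,354.02 × 28.7% + 46 × $1.46 = $2,177.76.
Total = $30,489.86 + $24,434.68 + $2,177.76 = $57,102.30.

$57,102.30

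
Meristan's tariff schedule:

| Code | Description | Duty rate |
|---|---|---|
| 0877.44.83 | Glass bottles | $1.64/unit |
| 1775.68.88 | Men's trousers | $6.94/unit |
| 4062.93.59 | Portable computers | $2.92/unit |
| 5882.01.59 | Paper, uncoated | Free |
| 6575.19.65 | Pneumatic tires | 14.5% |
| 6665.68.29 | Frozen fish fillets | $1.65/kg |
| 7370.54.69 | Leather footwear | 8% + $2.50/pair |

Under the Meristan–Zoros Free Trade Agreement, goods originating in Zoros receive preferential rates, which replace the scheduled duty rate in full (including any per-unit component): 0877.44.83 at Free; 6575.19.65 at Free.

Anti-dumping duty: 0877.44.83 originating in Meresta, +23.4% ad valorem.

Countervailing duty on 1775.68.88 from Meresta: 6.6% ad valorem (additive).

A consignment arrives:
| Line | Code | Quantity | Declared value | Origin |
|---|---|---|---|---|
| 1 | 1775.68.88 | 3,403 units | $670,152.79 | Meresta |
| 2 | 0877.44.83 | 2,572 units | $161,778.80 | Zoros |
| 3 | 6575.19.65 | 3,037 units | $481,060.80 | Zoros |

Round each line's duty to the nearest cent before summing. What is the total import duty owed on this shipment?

$67,846.90

Line 1 (1775.68.88, Meresta, 3,403 units, $670,152.79):
Base rate for 1775.68.88 is $6.94/unit.
Additional duty on 1775.68.88 from Meresta: +6.6% ad valorem. Applied ad valorem rate = 6.6%.
Duty = $670,152.79 × 6.6% + 3,403 × $6.94 = $67,846.90.
Line 2 (0877.44.83, Zoros, 2,572 units, $161,778.80):
Base rate for 0877.44.83 is $1.64/unit.
Origin Zoros qualifies under the Meristan–Zoros agreement and 0877.44.83 is covered: preferential rate Free applies instead.
The additional-duty order on 0877.44.83 targets Meresta, not Zoros; it does not apply.
Duty = $161,778.80 × 0% = $0.00.
Line 3 (6575.19.65, Zoros, 3,037 units, $481,060.80):
Base rate for 6575.19.65 is 14.5%.
Origin Zoros qualifies under the Meristan–Zoros agreement and 6575.19.65 is covered: preferential rate Free applies instead.
Duty = $481,060.80 × 0% = $0.00.
Total = $67,846.90 + $0.00 + $0.00 = $67,846.90.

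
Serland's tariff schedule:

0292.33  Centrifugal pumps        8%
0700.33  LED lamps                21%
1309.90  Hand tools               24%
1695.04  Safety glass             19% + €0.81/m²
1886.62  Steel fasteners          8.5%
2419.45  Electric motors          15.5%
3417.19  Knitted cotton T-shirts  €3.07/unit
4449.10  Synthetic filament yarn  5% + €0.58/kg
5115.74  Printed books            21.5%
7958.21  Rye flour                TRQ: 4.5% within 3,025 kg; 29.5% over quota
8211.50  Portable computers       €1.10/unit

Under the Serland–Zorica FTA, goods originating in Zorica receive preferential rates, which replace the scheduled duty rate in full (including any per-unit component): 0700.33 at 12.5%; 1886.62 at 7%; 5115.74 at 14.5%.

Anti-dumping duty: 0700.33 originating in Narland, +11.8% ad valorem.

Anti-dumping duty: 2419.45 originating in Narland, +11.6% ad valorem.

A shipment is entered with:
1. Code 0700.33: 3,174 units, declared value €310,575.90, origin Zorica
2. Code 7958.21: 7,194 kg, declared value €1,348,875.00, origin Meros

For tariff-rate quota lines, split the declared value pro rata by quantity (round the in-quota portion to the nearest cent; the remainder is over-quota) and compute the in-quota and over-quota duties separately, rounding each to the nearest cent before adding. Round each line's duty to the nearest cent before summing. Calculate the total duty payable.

Line 1 (0700.33, Zorica, 3,174 units, €310,575.90):
Base rate for 0700.33 is 21%.
Origin Zorica qualifies under the Serland–Zorica agreement and 0700.33 is covered: preferential rate 12.5% applies instead.
The additional-duty order on 0700.33 targets Narland, not Zorica; it does not apply.
Duty = €310,575.90 × 12.5% = €38,821.99.
Line 2 (7958.21, Meros, 7,194 kg, €1,348,875.00):
Code 7958.21 is under a tariff-rate quota (threshold 3,025 kg). In-quota: 3,025 kg at 4.5%; over-quota: 4,169 kg at 29.5%.
Pro-rata value split: in-quota = €1,348,875.00 × 3,025/7,194 = €567,187.50; over-quota = €1,348,875.00 − €567,187.50 = €781,687.50.
In-quota duty = €567,187.50 × 4.5% = €25,523.44. Over-quota duty = €781,687.50 × 29.5% = €230,597.81.
Line duty = €25,523.44 + €230,597.81 = €256,121.25.
Total = €38,821.99 + €256,121.25 = €294,943.24.

€294,943.24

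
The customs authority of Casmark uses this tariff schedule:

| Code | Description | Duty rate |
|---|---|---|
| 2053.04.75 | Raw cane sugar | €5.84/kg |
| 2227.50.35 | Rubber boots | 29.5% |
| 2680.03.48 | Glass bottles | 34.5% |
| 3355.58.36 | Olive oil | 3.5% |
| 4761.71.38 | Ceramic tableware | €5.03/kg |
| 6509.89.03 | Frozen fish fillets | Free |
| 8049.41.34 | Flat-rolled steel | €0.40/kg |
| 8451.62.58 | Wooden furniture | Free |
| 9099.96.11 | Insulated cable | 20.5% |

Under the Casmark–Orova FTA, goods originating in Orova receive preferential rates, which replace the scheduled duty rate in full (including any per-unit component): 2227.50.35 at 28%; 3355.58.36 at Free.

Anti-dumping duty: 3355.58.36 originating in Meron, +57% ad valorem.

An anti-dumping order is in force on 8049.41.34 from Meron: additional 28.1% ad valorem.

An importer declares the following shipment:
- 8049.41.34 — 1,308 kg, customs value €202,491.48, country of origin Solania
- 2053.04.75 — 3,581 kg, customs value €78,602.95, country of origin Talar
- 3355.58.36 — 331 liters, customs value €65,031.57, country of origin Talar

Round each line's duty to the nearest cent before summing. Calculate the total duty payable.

€23,712.34

Line 1 (8049.41.34, Solania, 1,308 kg, €202,491.48):
Base rate for 8049.41.34 is €0.40/kg.
The additional-duty order on 8049.41.34 targets Meron, not Solania; it does not apply.
Duty = 1,308 × €0.40 = €523.20.
Line 2 (2053.04.75, Talar, 3,581 kg, €78,602.95):
Base rate for 2053.04.75 is €5.84/kg.
Duty = 3,581 × €5.84 = €20,913.04.
Line 3 (3355.58.36, Talar, 331 liters, €65,031.57):
Base rate for 3355.58.36 is 3.5%.
3355.58.36 has an FTA preferential rate, but origin Talar is not Orova; base rate stands.
The additional-duty order on 3355.58.36 targets Meron, not Talar; it does not apply.
Duty = €65,031.57 × 3.5% = €2,276.10.
Total = €523.20 + €20,913.04 + €2,276.10 = €23,712.34.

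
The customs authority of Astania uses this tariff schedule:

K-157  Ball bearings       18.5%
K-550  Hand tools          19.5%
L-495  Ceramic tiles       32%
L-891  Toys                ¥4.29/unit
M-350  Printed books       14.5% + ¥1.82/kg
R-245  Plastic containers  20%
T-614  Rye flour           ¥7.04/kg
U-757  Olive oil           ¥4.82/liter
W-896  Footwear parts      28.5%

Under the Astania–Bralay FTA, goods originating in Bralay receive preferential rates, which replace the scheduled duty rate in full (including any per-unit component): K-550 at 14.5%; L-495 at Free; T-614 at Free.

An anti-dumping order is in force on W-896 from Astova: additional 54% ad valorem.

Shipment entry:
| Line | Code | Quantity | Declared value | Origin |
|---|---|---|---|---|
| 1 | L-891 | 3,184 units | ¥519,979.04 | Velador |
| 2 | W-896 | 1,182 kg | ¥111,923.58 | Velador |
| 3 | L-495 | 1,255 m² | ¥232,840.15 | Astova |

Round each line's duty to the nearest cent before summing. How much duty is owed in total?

Line 1 (L-891, Velador, 3,184 units, ¥519,979.04):
Base rate for L-891 is ¥4.29/unit.
Duty = 3,184 × ¥4.29 = ¥13,659.36.
Line 2 (W-896, Velador, 1,182 kg, ¥111,923.58):
Base rate for W-896 is 28.5%.
The additional-duty order on W-896 targets Astova, not Velador; it does not apply.
Duty = ¥111,923.58 × 28.5% = ¥31,898.22.
Line 3 (L-495, Astova, 1,255 m², ¥232,840.15):
Base rate for L-495 is 32%.
L-495 has an FTA preferential rate, but origin Astova is not Bralay; base rate stands.
Duty = ¥232,840.15 × 32% = ¥74,508.85.
Total = ¥13,659.36 + ¥31,898.22 + ¥74,508.85 = ¥120,066.43.

¥120,066.43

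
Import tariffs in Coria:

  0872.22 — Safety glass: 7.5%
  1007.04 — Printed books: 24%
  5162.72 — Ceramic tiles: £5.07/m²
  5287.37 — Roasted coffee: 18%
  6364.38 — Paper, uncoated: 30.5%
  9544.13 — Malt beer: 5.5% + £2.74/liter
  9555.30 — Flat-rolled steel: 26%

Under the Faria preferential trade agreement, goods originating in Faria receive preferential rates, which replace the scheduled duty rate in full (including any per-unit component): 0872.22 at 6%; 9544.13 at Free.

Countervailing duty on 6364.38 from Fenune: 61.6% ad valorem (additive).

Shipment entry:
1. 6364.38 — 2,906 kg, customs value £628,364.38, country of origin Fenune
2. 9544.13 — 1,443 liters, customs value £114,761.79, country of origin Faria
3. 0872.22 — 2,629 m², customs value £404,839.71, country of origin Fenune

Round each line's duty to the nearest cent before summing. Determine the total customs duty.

£609,086.57

Line 1 (6364.38, Fenune, 2,906 kg, £628,364.38):
Base rate for 6364.38 is 30.5%.
Additional duty on 6364.38 from Fenune: +61.6%. Applied ad valorem rate: 30.5% + 61.6% = 92.1%.
Duty = £628,364.38 × 92.1% = £578,723.59.
Line 2 (9544.13, Faria, 1,443 liters, £114,761.79):
Base rate for 9544.13 is 5.5% + £2.74/liter.
Origin Faria qualifies under the Coria–Faria agreement and 9544.13 is covered: preferential rate Free applies instead.
Duty = £114,761.79 × 0% = £0.00.
Line 3 (0872.22, Fenune, 2,629 m², £404,839.71):
Base rate for 0872.22 is 7.5%.
0872.22 has an FTA preferential rate, but origin Fenune is not Faria; base rate stands.
Duty = £404,839.71 × 7.5% = £30,362.98.
Total = £578,723.59 + £0.00 + £30,362.98 = £609,086.57.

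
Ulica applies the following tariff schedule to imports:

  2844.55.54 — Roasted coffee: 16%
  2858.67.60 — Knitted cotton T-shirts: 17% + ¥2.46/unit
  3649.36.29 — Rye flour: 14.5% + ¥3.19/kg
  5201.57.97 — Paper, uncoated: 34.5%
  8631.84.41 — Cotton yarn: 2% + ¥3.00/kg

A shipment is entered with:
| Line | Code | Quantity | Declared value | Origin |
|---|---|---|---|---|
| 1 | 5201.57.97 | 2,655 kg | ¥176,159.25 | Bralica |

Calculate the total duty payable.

Line 1 (5201.57.97, Bralica, 2,655 kg, ¥176,159.25):
Base rate for 5201.57.97 is 34.5%.
Duty = ¥176,159.25 × 34.5% = ¥60,774.94.

¥60,774.94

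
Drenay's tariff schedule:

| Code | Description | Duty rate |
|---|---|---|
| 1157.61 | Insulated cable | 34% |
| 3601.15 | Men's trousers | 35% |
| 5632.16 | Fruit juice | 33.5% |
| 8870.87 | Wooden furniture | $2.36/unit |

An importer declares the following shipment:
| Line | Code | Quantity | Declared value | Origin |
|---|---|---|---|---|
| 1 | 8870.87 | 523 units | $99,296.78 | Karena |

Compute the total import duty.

Line 1 (8870.87, Karena, 523 units, $99,296.78):
Base rate for 8870.87 is $2.36/unit.
Duty = 523 × $2.36 = $1,234.28.

$1,234.28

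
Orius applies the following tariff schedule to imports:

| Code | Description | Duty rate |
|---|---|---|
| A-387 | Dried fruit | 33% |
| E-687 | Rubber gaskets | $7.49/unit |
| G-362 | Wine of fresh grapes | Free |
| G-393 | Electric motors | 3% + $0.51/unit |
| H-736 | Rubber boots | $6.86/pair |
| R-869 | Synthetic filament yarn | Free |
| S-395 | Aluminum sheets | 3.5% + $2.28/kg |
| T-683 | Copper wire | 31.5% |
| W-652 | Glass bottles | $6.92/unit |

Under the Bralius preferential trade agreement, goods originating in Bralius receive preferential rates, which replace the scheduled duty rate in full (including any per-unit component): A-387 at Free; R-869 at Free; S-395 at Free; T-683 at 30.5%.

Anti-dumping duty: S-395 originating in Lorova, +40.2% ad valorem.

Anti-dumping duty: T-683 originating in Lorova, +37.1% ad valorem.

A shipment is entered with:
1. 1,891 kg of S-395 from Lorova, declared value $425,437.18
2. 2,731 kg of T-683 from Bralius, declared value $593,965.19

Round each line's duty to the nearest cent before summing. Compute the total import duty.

Line 1 (S-395, Lorova, 1,891 kg, $425,437.18):
Base rate for S-395 is 3.5% + $2.28/kg.
S-395 has an FTA preferential rate, but origin Lorova is not Bralius; base rate stands.
Additional duty on S-395 from Lorova: +40.2%. Applied ad valorem rate: 3.5% + 40.2% = 43.7%.
Duty = $425,437.18 × 43.7% + 1,891 × $2.28 = $190,227.53.
Line 2 (T-683, Bralius, 2,731 kg, $593,965.19):
Base rate for T-683 is 31.5%.
Origin Bralius qualifies under the Orius–Bralius agreement and T-683 is covered: preferential rate 30.5% applies instead.
The additional-duty order on T-683 targets Lorova, not Bralius; it does not apply.
Duty = $593,965.19 × 30.5% = $181,159.38.
Total = $190,227.53 + $181,159.38 = $371,386.91.

$371,386.91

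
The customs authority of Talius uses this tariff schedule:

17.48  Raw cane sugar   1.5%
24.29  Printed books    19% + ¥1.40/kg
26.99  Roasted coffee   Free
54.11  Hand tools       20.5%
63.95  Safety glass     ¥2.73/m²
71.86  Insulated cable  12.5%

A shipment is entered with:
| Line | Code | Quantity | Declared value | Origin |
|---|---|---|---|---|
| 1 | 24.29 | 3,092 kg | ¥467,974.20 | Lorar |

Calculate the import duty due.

Line 1 (24.29, Lorar, 3,092 kg, ¥467,974.20):
Base rate for 24.29 is 19% + ¥1.40/kg.
Duty = ¥467,974.20 × 19% + 3,092 × ¥1.40 = ¥93,243.90.

¥93,243.90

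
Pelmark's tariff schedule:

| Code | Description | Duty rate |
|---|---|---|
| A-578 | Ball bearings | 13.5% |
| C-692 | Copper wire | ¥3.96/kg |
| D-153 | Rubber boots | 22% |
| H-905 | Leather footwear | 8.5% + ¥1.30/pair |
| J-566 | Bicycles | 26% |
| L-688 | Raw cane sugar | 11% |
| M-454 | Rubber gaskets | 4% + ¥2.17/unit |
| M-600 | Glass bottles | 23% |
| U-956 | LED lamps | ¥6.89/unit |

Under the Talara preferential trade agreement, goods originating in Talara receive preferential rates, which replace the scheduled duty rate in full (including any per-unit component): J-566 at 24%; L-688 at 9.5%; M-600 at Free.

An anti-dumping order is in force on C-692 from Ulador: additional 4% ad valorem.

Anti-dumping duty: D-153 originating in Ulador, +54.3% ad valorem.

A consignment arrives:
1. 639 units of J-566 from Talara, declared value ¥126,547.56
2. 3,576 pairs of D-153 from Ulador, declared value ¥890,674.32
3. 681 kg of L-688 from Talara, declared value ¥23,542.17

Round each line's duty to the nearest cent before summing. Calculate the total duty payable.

¥712,192.43

Line 1 (J-566, Talara, 639 units, ¥126,547.56):
Base rate for J-566 is 26%.
Origin Talara qualifies under the Pelmark–Talara agreement and J-566 is covered: preferential rate 24% applies instead.
Duty = ¥126,547.56 × 24% = ¥30,371.41.
Line 2 (D-153, Ulador, 3,576 pairs, ¥890,674.32):
Base rate for D-153 is 22%.
Additional duty on D-153 from Ulador: +54.3%. Applied ad valorem rate: 22% + 54.3% = 76.3%.
Duty = ¥890,674.32 × 76.3% = ¥679,584.51.
Line 3 (L-688, Talara, 681 kg, ¥23,542.17):
Base rate for L-688 is 11%.
Origin Talara qualifies under the Pelmark–Talara agreement and L-688 is covered: preferential rate 9.5% applies instead.
Duty = ¥23,542.17 × 9.5% = ¥2,236.51.
Total = ¥30,371.41 + ¥679,584.51 + ¥2,236.51 = ¥712,192.43.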